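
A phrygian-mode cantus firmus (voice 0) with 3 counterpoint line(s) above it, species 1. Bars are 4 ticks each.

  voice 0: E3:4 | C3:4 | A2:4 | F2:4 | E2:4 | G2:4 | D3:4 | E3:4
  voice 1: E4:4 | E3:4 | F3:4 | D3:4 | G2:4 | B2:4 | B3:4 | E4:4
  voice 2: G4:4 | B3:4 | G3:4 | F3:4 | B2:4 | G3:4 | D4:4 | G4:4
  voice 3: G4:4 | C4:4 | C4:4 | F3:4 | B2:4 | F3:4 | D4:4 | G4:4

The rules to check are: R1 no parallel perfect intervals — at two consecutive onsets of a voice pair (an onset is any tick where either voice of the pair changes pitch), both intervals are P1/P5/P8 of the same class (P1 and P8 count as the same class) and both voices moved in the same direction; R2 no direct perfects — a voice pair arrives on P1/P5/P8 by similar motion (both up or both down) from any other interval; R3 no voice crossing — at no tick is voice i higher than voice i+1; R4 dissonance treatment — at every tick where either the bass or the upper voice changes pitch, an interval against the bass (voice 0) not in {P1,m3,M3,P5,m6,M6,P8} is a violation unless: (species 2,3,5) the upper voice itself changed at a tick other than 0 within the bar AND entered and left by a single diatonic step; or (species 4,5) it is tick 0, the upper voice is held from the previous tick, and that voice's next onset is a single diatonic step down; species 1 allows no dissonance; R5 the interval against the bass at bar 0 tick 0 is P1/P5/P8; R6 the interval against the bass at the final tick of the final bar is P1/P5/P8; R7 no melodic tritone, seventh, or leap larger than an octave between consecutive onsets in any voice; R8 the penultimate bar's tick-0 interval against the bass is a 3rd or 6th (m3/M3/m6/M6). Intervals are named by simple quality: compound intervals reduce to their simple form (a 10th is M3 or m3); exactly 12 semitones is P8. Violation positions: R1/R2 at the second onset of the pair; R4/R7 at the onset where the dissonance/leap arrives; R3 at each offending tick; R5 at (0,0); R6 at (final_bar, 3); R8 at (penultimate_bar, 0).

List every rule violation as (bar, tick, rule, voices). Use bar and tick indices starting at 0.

(0, 0, R5, (0, 2))
(0, 0, R5, (0, 3))
(1, 0, R2, (0, 3))
(1, 0, R2, (1, 2))
(1, 0, R4, (0, 2))
(2, 0, R4, (0, 2))
(3, 0, R2, (0, 2))
(3, 0, R2, (0, 3))
(3, 0, R2, (2, 3))
(4, 0, R1, (2, 3))
(4, 0, R2, (0, 2))
(4, 0, R2, (0, 3))
(4, 0, R7, (2,))
(4, 0, R7, (3,))
(5, 0, R2, (0, 2))
(5, 0, R3, (2, 3))
(5, 0, R4, (0, 3))
(5, 0, R7, (3,))
(5, 1, R3, (2, 3))
(5, 2, R3, (2, 3))
(5, 3, R3, (2, 3))
(6, 0, R1, (0, 2))
(6, 0, R2, (0, 3))
(6, 0, R2, (2, 3))
(6, 0, R8, (0, 2))
(6, 0, R8, (0, 3))
(7, 0, R1, (2, 3))
(7, 0, R2, (0, 1))
(7, 3, R6, (0, 2))
(7, 3, R6, (0, 3))

bar 0: v0=E3 v1=E4 v2=G4 v3=G4 downbeat m3
bar 1: v0=C3 v1=E3 v2=B3 v3=C4 downbeat P8
bar 2: v0=A2 v1=F3 v2=G3 v3=C4 downbeat m3
bar 3: v0=F2 v1=D3 v2=F3 v3=F3 downbeat P8
bar 4: v0=E2 v1=G2 v2=B2 v3=B2 downbeat P5
bar 5: v0=G2 v1=B2 v2=G3 v3=F3 downbeat m7
bar 6: v0=D3 v1=B3 v2=D4 v3=D4 downbeat P8
bar 7: v0=E3 v1=E4 v2=G4 v3=G4 downbeat m3
  -> R5 @ bar 0 tick 0 v(0, 2): opens on m3
  -> R5 @ bar 0 tick 0 v(0, 3): opens on m3
  -> R2 @ bar 1 tick 0 v(0, 3): E3/G4 m3 -> C3/C4 P8 similar
  -> R2 @ bar 1 tick 0 v(1, 2): E4/G4 m3 -> E3/B3 P5 similar
  -> R4 @ bar 1 tick 0 v(0, 2): C3/B3 M7 untreated
  -> R4 @ bar 2 tick 0 v(0, 2): A2/G3 m7 untreated
  -> R2 @ bar 3 tick 0 v(0, 2): A2/G3 m7 -> F2/F3 P8 similar
  -> R2 @ bar 3 tick 0 v(0, 3): A2/C4 m3 -> F2/F3 P8 similar
  -> R2 @ bar 3 tick 0 v(2, 3): G3/C4 P4 -> F3/F3 P1 similar
  -> R1 @ bar 4 tick 0 v(2, 3): F3/F3 P1 -> B2/B2 P1 similar
  -> R2 @ bar 4 tick 0 v(0, 2): F2/F3 P8 -> E2/B2 P5 similar
  -> R2 @ bar 4 tick 0 v(0, 3): F2/F3 P8 -> E2/B2 P5 similar
  -> R7 @ bar 4 tick 0 v(2,): F3->B2 leap 6st
  -> R7 @ bar 4 tick 0 v(3,): F3->B2 leap 6st
  -> R2 @ bar 5 tick 0 v(0, 2): E2/B2 P5 -> G2/G3 P8 similar
  -> R3 @ bar 5 tick 0 v(2, 3): G3 above F3
  -> R4 @ bar 5 tick 0 v(0, 3): G2/F3 m7 untreated
  -> R7 @ bar 5 tick 0 v(3,): B2->F3 leap 6st
  -> R3 @ bar 5 tick 1 v(2, 3): G3 above F3
  -> R3 @ bar 5 tick 2 v(2, 3): G3 above F3
  -> R3 @ bar 5 tick 3 v(2, 3): G3 above F3
  -> R1 @ bar 6 tick 0 v(0, 2): G2/G3 P8 -> D3/D4 P8 similar
  -> R2 @ bar 6 tick 0 v(0, 3): G2/F3 m7 -> D3/D4 P8 similar
  -> R2 @ bar 6 tick 0 v(2, 3): G3/F3 M2 -> D4/D4 P1 similar
  -> R8 @ bar 6 tick 0 v(0, 2): penult P8 not 3rd/6th
  -> R8 @ bar 6 tick 0 v(0, 3): penult P8 not 3rd/6th
  -> R1 @ bar 7 tick 0 v(2, 3): D4/D4 P1 -> G4/G4 P1 similar
  -> R2 @ bar 7 tick 0 v(0, 1): D3/B3 M6 -> E3/E4 P8 similar
  -> R6 @ bar 7 tick 3 v(0, 2): closes on m3
  -> R6 @ bar 7 tick 3 v(0, 3): closes on m3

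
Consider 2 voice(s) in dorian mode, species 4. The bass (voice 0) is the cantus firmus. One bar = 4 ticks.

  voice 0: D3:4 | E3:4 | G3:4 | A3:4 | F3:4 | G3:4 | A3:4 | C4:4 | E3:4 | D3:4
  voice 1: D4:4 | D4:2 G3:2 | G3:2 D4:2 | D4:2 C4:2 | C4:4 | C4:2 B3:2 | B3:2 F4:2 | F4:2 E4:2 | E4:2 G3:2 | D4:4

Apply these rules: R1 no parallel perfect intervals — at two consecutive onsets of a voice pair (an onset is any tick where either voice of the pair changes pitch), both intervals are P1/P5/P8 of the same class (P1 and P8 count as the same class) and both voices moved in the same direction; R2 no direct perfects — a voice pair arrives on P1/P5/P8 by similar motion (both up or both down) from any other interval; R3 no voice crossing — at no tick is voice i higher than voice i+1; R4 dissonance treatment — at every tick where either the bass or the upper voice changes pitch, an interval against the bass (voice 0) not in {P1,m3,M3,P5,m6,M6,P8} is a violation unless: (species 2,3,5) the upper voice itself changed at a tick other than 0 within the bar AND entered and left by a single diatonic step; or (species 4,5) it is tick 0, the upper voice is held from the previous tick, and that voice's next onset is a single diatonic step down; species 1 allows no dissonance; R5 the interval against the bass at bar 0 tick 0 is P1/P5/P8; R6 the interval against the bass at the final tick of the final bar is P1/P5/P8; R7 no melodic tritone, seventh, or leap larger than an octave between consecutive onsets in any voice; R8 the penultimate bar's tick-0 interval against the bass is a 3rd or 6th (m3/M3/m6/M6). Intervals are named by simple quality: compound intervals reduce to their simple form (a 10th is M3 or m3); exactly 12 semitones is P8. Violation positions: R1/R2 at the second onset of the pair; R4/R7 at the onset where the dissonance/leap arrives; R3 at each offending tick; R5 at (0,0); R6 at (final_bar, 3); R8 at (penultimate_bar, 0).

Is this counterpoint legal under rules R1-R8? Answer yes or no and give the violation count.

bar 0: v0=D3 v1=D4 (P8)
bar 1: v0=E3 v1=D4 (m7)
bar 2: v0=G3 v1=G3 (P1)
bar 3: v0=A3 v1=D4 (P4)
bar 4: v0=F3 v1=C4 (P5)
bar 5: v0=G3 v1=C4 (P4)
bar 6: v0=A3 v1=B3 (M2)
bar 7: v0=C4 v1=F4 (P4)
bar 8: v0=E3 v1=E4 (P8)
bar 9: v0=D3 v1=D4 (P8)
  R4 @ bar1.0: E3/D4 m7 untreated
  R4 @ bar6.0: A3/B3 M2 untreated
  R7 @ bar6.2: B3->F4 leap 6st
  R8 @ bar8.0: penult P8 not 3rd/6th

No (4 violations)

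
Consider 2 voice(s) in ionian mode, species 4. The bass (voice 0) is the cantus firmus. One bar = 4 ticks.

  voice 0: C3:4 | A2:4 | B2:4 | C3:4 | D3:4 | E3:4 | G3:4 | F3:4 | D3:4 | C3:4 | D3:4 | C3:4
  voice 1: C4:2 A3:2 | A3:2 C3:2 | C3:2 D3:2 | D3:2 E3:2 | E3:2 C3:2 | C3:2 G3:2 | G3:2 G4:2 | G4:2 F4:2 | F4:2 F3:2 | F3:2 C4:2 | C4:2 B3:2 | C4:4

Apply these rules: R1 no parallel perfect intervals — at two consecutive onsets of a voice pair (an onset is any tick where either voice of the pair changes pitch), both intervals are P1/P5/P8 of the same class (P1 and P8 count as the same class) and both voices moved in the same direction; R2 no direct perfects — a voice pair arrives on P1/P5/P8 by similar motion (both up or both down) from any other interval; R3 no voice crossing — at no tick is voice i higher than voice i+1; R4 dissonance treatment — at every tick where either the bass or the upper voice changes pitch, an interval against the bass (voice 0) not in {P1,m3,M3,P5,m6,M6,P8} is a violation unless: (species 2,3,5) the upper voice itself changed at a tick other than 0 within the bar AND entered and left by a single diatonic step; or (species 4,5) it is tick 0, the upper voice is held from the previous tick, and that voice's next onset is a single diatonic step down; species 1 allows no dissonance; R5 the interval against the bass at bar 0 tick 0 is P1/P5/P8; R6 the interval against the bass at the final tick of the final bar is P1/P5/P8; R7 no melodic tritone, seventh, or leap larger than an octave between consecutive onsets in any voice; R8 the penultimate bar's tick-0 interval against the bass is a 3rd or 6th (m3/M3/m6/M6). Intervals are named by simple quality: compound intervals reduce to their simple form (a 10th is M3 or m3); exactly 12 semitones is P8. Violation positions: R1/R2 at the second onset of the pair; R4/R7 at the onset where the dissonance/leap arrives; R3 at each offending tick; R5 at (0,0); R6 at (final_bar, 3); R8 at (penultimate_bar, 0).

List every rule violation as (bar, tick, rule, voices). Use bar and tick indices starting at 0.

bar 0: v0=C3 v1=C4 downbeat P8
bar 1: v0=A2 v1=A3 downbeat P8
bar 2: v0=B2 v1=C3 downbeat m2
bar 3: v0=C3 v1=D3 downbeat M2
bar 4: v0=D3 v1=E3 downbeat M2
bar 5: v0=E3 v1=C3 downbeat M3
bar 6: v0=G3 v1=G3 downbeat P1
bar 7: v0=F3 v1=G4 downbeat M2
bar 8: v0=D3 v1=F4 downbeat m3
bar 9: v0=C3 v1=F3 downbeat P4
bar 10: v0=D3 v1=C4 downbeat m7
bar 11: v0=C3 v1=C4 downbeat P8
  -> R4 @ bar 2 tick 0 v(0, 1): B2/C3 m2 untreated
  -> R4 @ bar 3 tick 0 v(0, 1): C3/D3 M2 untreated
  -> R4 @ bar 4 tick 0 v(0, 1): D3/E3 M2 untreated
  -> R3 @ bar 4 tick 2 v(0, 1): D3 above C3
  -> R4 @ bar 4 tick 2 v(0, 1): D3/C3 M2 untreated
  -> R3 @ bar 4 tick 3 v(0, 1): D3 above C3
  -> R3 @ bar 5 tick 0 v(0, 1): E3 above C3
  -> R3 @ bar 5 tick 1 v(0, 1): E3 above C3
  -> R4 @ bar 9 tick 0 v(0, 1): C3/F3 P4 untreated
  -> R8 @ bar 10 tick 0 v(0, 1): penult m7 not 3rd/6th

(2, 0, R4, (0, 1))
(3, 0, R4, (0, 1))
(4, 0, R4, (0, 1))
(4, 2, R3, (0, 1))
(4, 2, R4, (0, 1))
(4, 3, R3, (0, 1))
(5, 0, R3, (0, 1))
(5, 1, R3, (0, 1))
(9, 0, R4, (0, 1))
(10, 0, R8, (0, 1))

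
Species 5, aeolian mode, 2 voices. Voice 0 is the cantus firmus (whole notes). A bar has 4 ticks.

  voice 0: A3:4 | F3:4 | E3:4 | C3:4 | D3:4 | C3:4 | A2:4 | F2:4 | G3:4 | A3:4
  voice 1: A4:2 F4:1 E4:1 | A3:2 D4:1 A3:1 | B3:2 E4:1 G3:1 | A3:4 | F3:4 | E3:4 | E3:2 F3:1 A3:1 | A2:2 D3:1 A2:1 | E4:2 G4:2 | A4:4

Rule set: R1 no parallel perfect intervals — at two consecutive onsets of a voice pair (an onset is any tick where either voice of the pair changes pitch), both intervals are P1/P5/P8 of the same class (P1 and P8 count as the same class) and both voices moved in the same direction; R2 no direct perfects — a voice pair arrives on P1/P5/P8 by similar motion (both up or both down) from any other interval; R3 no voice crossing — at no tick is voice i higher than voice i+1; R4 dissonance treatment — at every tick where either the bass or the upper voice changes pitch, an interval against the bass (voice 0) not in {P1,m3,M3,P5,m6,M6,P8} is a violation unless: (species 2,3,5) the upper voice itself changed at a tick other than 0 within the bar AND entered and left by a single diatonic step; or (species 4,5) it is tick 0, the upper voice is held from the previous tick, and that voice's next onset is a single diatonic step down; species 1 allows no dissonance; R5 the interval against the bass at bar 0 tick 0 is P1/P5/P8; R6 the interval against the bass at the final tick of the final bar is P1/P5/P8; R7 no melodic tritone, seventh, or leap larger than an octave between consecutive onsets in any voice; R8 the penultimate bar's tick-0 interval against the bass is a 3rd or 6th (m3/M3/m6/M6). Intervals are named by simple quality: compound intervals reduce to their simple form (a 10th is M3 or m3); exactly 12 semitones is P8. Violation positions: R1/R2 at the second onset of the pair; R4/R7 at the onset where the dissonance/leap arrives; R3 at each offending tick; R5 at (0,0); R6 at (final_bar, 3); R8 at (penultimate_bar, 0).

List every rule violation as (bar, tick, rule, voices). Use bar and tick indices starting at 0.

(8, 0, R7, (0,))
(8, 0, R7, (1,))
(9, 0, R1, (0, 1))

bar 0: v0=A3 v1=A4 downbeat P8
bar 1: v0=F3 v1=A3 downbeat M3
bar 2: v0=E3 v1=B3 downbeat P5
bar 3: v0=C3 v1=A3 downbeat M6
bar 4: v0=D3 v1=F3 downbeat m3
bar 5: v0=C3 v1=E3 downbeat M3
bar 6: v0=A2 v1=E3 downbeat P5
bar 7: v0=F2 v1=A2 downbeat M3
bar 8: v0=G3 v1=E4 downbeat M6
bar 9: v0=A3 v1=A4 downbeat P8
  -> R7 @ bar 8 tick 0 v(0,): F2->G3 leap 14st
  -> R7 @ bar 8 tick 0 v(1,): A2->E4 leap 19st
  -> R1 @ bar 9 tick 0 v(0, 1): G3/G4 P8 -> A3/A4 P8 similar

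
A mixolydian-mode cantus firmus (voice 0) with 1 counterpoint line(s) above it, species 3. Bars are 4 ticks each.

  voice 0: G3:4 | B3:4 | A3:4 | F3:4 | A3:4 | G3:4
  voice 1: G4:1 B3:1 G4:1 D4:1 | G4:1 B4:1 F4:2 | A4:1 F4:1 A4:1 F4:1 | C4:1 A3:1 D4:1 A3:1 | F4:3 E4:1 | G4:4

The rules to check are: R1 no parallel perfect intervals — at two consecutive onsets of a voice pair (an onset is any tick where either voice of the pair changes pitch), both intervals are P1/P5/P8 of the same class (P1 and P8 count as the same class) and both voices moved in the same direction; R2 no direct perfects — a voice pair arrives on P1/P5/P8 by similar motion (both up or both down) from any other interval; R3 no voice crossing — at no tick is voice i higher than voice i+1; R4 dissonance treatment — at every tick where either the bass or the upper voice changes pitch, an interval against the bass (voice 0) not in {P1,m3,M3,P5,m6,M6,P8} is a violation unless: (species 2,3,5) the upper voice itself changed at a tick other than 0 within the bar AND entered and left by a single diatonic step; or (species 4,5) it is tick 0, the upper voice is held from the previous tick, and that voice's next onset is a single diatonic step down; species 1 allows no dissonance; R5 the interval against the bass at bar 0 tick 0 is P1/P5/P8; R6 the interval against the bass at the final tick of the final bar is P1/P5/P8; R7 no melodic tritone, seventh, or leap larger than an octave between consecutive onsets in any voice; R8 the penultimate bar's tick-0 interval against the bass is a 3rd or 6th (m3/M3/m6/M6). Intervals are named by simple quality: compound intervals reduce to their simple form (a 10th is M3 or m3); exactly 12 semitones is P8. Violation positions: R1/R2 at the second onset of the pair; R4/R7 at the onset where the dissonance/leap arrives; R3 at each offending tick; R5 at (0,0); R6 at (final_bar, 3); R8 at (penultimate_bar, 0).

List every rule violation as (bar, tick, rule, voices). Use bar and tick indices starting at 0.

(1, 2, R4, (0, 1))
(1, 2, R7, (1,))
(3, 0, R2, (0, 1))

bar 0: v0=G3 v1=G4 downbeat P8
bar 1: v0=B3 v1=G4 downbeat m6
bar 2: v0=A3 v1=A4 downbeat P8
bar 3: v0=F3 v1=C4 downbeat P5
bar 4: v0=A3 v1=F4 downbeat m6
bar 5: v0=G3 v1=G4 downbeat P8
  -> R4 @ bar 1 tick 2 v(0, 1): B3/F4 TT untreated
  -> R7 @ bar 1 tick 2 v(1,): B4->F4 leap 6st
  -> R2 @ bar 3 tick 0 v(0, 1): A3/F4 m6 -> F3/C4 P5 similar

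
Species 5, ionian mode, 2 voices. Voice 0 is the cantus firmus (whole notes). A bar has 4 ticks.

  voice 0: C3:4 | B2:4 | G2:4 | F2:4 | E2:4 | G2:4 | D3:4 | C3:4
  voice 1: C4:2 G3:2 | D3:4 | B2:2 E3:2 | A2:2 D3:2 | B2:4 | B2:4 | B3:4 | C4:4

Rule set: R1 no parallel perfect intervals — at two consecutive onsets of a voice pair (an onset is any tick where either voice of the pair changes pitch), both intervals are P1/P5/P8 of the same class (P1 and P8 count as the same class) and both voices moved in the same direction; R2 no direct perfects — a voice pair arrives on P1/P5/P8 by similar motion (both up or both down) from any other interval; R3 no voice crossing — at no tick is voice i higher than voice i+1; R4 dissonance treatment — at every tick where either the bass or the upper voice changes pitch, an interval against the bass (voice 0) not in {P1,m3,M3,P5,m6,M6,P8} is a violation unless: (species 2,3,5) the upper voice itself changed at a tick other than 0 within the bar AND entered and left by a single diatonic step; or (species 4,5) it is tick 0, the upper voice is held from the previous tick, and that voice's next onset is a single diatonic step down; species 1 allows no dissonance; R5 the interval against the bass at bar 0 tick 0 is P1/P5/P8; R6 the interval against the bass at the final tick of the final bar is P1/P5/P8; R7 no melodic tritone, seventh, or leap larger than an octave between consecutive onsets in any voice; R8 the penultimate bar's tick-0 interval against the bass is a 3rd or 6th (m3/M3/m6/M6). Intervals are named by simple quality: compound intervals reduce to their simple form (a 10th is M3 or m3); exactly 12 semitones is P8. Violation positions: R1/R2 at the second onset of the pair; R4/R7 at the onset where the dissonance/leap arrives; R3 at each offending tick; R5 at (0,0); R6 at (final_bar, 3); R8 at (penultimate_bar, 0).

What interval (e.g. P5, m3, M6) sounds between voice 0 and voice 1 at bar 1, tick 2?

m3

voice 0=B2 voice 1=D3 -> m3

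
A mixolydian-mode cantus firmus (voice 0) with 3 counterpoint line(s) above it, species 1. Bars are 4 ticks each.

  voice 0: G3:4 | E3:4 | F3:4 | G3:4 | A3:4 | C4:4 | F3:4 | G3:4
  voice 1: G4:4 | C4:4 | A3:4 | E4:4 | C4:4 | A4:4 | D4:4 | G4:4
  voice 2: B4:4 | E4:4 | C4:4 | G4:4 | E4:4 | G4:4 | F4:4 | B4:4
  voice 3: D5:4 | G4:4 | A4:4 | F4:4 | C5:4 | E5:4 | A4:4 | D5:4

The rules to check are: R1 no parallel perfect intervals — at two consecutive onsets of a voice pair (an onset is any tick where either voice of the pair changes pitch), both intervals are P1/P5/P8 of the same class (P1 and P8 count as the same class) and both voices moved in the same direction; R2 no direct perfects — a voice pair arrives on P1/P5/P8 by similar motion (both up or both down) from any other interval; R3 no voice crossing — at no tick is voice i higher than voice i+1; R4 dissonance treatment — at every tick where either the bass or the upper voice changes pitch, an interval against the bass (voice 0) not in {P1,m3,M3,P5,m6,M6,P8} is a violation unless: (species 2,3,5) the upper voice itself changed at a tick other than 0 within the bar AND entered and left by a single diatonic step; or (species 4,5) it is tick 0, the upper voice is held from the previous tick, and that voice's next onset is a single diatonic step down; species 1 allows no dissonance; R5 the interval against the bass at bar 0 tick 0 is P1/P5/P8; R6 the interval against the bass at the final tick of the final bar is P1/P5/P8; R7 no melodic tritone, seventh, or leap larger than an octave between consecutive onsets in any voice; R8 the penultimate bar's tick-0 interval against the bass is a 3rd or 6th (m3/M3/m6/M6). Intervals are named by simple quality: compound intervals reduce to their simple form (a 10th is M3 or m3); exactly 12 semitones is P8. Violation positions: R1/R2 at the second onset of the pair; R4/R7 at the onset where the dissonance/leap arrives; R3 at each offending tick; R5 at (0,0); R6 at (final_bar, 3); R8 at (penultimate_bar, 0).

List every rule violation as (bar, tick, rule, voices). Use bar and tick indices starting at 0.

bar 0: v0=G3 v1=G4 v2=B4 v3=D5 downbeat P5
bar 1: v0=E3 v1=C4 v2=E4 v3=G4 downbeat m3
bar 2: v0=F3 v1=A3 v2=C4 v3=A4 downbeat M3
bar 3: v0=G3 v1=E4 v2=G4 v3=F4 downbeat m7
bar 4: v0=A3 v1=C4 v2=E4 v3=C5 downbeat m3
bar 5: v0=C4 v1=A4 v2=G4 v3=E5 downbeat M3
bar 6: v0=F3 v1=D4 v2=F4 v3=A4 downbeat M3
bar 7: v0=G3 v1=G4 v2=B4 v3=D5 downbeat P5
  -> R5 @ bar 0 tick 0 v(0, 2): opens on M3
  -> R1 @ bar 1 tick 0 v(1, 3): G4/D5 P5 -> C4/G4 P5 similar
  -> R2 @ bar 1 tick 0 v(0, 2): G3/B4 M3 -> E3/E4 P8 similar
  -> R2 @ bar 3 tick 0 v(0, 2): F3/C4 P5 -> G3/G4 P8 similar
  -> R3 @ bar 3 tick 0 v(2, 3): G4 above F4
  -> R4 @ bar 3 tick 0 v(0, 3): G3/F4 m7 untreated
  -> R3 @ bar 3 tick 1 v(2, 3): G4 above F4
  -> R3 @ bar 3 tick 2 v(2, 3): G4 above F4
  -> R3 @ bar 3 tick 3 v(2, 3): G4 above F4
  -> R1 @ bar 5 tick 0 v(0, 2): A3/E4 P5 -> C4/G4 P5 similar
  -> R2 @ bar 5 tick 0 v(1, 3): C4/C5 P8 -> A4/E5 P5 similar
  -> R3 @ bar 5 tick 0 v(1, 2): A4 above G4
  -> R3 @ bar 5 tick 1 v(1, 2): A4 above G4
  -> R3 @ bar 5 tick 2 v(1, 2): A4 above G4
  -> R3 @ bar 5 tick 3 v(1, 2): A4 above G4
  -> R1 @ bar 6 tick 0 v(1, 3): A4/E5 P5 -> D4/A4 P5 similar
  -> R2 @ bar 6 tick 0 v(0, 2): C4/G4 P5 -> F3/F4 P8 similar
  -> R8 @ bar 6 tick 0 v(0, 2): penult P8 not 3rd/6th
  -> R1 @ bar 7 tick 0 v(1, 3): D4/A4 P5 -> G4/D5 P5 similar
  -> R2 @ bar 7 tick 0 v(0, 1): F3/D4 M6 -> G3/G4 P8 similar
  -> R2 @ bar 7 tick 0 v(0, 3): F3/A4 M3 -> G3/D5 P5 similar
  -> R7 @ bar 7 tick 0 v(2,): F4->B4 leap 6st
  -> R6 @ bar 7 tick 3 v(0, 2): closes on M3

(0, 0, R5, (0, 2))
(1, 0, R1, (1, 3))
(1, 0, R2, (0, 2))
(3, 0, R2, (0, 2))
(3, 0, R3, (2, 3))
(3, 0, R4, (0, 3))
(3, 1, R3, (2, 3))
(3, 2, R3, (2, 3))
(3, 3, R3, (2, 3))
(5, 0, R1, (0, 2))
(5, 0, R2, (1, 3))
(5, 0, R3, (1, 2))
(5, 1, R3, (1, 2))
(5, 2, R3, (1, 2))
(5, 3, R3, (1, 2))
(6, 0, R1, (1, 3))
(6, 0, R2, (0, 2))
(6, 0, R8, (0, 2))
(7, 0, R1, (1, 3))
(7, 0, R2, (0, 1))
(7, 0, R2, (0, 3))
(7, 0, R7, (2,))
(7, 3, R6, (0, 2))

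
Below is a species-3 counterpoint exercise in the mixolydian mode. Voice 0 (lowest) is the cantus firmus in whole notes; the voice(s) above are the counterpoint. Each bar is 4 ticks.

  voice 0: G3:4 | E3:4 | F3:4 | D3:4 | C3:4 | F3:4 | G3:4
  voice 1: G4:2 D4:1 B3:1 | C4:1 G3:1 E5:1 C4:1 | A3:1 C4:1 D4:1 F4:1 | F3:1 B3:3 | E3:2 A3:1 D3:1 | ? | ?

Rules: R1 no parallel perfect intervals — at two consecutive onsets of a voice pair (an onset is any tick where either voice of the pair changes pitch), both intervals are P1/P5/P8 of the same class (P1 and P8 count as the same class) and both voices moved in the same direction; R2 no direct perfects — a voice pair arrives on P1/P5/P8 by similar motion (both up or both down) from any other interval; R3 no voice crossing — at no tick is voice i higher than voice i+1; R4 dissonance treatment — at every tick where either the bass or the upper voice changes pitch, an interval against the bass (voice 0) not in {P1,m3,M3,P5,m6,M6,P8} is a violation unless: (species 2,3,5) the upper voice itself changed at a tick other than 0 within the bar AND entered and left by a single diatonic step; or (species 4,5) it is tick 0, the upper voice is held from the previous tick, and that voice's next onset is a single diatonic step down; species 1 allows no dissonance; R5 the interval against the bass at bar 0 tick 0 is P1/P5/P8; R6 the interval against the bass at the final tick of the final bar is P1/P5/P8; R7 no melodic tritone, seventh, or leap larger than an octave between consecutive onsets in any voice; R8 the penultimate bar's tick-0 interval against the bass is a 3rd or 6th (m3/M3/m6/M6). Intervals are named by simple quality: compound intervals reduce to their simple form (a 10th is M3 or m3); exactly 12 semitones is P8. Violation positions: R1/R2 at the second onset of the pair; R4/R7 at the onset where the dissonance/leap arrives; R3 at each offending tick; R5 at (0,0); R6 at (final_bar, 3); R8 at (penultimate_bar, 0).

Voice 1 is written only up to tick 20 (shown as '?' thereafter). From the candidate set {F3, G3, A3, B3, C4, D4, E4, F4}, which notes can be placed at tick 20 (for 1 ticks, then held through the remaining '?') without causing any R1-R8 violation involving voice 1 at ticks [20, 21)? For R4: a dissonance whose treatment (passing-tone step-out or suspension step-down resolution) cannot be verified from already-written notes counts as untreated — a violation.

{A3, D4}

F3: violates R2,R8
G3: violates R4,R8
A3: legal
B3: violates R4,R8
C4: violates R2,R7,R8
D4: legal
E4: violates R4,R7,R8
F4: violates R2,R7,R8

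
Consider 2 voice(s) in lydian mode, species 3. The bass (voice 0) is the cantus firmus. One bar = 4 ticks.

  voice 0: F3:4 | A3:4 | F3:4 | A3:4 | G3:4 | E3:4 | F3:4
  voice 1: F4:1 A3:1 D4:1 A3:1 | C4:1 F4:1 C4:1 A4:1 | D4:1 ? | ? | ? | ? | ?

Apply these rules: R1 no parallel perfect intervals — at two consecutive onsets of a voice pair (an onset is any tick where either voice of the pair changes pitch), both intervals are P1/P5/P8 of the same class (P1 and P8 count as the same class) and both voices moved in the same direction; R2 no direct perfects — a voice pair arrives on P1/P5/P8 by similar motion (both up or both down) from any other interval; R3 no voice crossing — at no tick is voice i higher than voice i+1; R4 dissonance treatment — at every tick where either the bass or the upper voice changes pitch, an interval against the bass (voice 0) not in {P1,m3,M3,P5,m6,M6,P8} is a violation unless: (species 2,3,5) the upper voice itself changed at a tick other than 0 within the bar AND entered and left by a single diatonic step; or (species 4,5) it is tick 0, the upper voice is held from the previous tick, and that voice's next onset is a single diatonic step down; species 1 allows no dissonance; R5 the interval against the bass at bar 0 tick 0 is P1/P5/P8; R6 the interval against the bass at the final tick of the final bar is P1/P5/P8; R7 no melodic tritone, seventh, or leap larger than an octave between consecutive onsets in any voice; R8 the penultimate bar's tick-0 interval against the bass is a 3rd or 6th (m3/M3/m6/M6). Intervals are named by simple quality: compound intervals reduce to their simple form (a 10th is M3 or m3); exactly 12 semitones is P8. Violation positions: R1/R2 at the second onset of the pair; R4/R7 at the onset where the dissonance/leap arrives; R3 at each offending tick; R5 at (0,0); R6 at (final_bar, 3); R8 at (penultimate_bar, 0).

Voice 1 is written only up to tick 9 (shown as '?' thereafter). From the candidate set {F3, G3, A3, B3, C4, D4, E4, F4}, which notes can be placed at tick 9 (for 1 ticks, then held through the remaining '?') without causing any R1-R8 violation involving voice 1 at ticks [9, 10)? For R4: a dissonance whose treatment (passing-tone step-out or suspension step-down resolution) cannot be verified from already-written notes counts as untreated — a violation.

F3: legal
G3: violates R4
A3: legal
B3: violates R4
C4: legal
D4: legal
E4: violates R4
F4: legal

{A3, C4, D4, F3, F4}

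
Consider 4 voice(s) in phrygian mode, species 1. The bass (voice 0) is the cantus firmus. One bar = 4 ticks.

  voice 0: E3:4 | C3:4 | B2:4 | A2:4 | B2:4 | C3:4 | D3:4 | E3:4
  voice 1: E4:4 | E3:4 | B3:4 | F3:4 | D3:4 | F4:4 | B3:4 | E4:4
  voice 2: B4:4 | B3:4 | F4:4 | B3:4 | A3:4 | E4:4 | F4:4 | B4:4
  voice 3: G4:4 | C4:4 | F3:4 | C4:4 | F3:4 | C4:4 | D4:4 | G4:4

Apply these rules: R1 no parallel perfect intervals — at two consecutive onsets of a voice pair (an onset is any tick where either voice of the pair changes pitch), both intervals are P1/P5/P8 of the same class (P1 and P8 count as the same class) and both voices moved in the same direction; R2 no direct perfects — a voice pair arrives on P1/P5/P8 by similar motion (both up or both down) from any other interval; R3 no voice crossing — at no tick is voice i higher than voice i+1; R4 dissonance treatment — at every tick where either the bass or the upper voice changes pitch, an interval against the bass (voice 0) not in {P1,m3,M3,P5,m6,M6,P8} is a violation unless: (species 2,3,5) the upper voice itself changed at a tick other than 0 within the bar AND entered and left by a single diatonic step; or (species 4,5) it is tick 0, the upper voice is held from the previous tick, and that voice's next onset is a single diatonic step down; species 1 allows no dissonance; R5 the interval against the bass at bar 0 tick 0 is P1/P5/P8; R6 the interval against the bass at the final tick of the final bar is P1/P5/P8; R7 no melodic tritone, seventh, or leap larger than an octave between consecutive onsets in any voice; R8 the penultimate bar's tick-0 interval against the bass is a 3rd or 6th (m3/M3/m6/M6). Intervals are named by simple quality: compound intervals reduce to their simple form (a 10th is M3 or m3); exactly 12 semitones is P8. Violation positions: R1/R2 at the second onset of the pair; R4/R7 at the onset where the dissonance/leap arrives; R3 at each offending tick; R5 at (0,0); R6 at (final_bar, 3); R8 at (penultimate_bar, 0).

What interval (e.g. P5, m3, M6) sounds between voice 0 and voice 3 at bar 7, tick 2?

m3

voice 0=E3 voice 3=G4 -> m3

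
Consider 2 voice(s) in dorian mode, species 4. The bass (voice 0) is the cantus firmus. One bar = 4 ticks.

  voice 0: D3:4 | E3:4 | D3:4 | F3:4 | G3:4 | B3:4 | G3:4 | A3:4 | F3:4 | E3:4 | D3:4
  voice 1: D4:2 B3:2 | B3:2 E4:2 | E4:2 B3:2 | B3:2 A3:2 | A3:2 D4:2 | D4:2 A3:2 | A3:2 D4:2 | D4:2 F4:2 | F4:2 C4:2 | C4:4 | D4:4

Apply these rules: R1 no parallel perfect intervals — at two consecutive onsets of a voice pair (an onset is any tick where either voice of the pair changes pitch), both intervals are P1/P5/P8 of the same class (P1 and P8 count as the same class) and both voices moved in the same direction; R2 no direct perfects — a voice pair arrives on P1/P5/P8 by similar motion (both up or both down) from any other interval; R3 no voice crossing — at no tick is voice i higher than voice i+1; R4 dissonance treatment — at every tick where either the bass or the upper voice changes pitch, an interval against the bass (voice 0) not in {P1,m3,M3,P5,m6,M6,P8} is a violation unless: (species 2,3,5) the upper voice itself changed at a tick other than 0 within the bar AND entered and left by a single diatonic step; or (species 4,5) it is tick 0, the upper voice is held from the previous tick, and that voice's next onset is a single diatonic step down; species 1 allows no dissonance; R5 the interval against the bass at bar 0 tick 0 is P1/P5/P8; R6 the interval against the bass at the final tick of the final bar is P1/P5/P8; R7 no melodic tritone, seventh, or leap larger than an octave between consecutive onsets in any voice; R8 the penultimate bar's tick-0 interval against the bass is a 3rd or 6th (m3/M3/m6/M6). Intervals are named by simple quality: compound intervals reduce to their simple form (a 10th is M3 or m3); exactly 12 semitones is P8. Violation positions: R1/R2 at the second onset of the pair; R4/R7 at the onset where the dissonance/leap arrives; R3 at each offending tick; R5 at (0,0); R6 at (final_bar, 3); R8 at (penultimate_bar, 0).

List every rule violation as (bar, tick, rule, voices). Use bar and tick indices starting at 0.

(2, 0, R4, (0, 1))
(4, 0, R4, (0, 1))
(5, 2, R3, (0, 1))
(5, 2, R4, (0, 1))
(5, 3, R3, (0, 1))
(6, 0, R4, (0, 1))
(7, 0, R4, (0, 1))

bar 0: v0=D3 v1=D4 downbeat P8
bar 1: v0=E3 v1=B3 downbeat P5
bar 2: v0=D3 v1=E4 downbeat M2
bar 3: v0=F3 v1=B3 downbeat TT
bar 4: v0=G3 v1=A3 downbeat M2
bar 5: v0=B3 v1=D4 downbeat m3
bar 6: v0=G3 v1=A3 downbeat M2
bar 7: v0=A3 v1=D4 downbeat P4
bar 8: v0=F3 v1=F4 downbeat P8
bar 9: v0=E3 v1=C4 downbeat m6
bar 10: v0=D3 v1=D4 downbeat P8
  -> R4 @ bar 2 tick 0 v(0, 1): D3/E4 M2 untreated
  -> R4 @ bar 4 tick 0 v(0, 1): G3/A3 M2 untreated
  -> R3 @ bar 5 tick 2 v(0, 1): B3 above A3
  -> R4 @ bar 5 tick 2 v(0, 1): B3/A3 M2 untreated
  -> R3 @ bar 5 tick 3 v(0, 1): B3 above A3
  -> R4 @ bar 6 tick 0 v(0, 1): G3/A3 M2 untreated
  -> R4 @ bar 7 tick 0 v(0, 1): A3/D4 P4 untreated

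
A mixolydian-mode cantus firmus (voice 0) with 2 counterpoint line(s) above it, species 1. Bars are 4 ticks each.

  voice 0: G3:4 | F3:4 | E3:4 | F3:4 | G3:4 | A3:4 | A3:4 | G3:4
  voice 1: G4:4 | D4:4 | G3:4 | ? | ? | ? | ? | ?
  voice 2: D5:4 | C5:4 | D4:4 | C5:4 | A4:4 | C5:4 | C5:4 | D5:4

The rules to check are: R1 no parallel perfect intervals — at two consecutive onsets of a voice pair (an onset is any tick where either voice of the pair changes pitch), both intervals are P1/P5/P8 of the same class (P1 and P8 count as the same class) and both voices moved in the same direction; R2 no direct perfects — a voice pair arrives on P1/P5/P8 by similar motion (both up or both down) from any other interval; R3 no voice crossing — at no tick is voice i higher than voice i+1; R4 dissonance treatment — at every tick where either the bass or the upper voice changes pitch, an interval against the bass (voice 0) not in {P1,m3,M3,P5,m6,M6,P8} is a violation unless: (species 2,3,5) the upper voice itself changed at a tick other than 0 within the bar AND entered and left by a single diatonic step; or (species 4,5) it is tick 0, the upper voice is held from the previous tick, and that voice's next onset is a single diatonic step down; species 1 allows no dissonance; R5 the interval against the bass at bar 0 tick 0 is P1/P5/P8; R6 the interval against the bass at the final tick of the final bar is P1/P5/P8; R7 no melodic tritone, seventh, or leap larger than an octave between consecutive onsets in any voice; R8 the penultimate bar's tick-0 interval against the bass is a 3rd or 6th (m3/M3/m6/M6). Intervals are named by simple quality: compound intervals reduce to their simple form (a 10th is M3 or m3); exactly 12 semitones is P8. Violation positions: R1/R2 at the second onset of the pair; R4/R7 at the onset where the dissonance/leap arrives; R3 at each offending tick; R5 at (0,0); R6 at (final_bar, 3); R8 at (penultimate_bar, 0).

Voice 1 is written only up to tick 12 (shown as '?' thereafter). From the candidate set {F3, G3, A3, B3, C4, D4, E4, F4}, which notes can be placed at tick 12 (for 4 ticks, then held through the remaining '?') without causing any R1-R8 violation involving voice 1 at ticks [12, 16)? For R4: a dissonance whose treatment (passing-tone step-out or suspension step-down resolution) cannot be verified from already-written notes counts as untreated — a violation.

F3: legal
G3: violates R4
A3: legal
B3: violates R4
C4: violates R2
D4: legal
E4: violates R4
F4: violates R1,R2,R7

{A3, D4, F3}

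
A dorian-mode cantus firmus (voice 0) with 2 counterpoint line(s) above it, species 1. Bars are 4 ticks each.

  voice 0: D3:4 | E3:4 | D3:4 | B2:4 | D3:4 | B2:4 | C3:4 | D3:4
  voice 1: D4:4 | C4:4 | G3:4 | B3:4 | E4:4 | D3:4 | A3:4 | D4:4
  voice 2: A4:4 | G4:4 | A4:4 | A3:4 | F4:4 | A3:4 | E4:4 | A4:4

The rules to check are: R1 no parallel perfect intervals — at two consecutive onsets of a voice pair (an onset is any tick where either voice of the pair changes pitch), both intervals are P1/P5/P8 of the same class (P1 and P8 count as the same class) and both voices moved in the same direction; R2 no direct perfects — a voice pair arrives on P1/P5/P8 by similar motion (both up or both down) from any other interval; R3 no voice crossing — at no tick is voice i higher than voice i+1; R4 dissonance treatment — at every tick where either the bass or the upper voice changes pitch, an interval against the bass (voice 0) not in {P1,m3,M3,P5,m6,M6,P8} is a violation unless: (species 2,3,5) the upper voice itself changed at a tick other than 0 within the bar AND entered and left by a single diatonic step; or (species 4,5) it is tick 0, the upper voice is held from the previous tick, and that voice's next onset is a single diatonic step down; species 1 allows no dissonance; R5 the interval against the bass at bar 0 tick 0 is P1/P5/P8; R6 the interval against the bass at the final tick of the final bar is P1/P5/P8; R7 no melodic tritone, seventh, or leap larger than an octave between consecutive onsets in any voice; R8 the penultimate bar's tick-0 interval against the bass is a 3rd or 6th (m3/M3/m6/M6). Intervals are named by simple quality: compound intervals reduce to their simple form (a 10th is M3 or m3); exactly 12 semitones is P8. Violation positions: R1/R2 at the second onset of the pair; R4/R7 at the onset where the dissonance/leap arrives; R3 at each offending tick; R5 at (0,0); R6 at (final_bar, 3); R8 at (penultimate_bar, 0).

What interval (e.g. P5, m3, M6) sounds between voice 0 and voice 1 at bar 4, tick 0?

M2

voice 0=D3 voice 1=E4 -> M2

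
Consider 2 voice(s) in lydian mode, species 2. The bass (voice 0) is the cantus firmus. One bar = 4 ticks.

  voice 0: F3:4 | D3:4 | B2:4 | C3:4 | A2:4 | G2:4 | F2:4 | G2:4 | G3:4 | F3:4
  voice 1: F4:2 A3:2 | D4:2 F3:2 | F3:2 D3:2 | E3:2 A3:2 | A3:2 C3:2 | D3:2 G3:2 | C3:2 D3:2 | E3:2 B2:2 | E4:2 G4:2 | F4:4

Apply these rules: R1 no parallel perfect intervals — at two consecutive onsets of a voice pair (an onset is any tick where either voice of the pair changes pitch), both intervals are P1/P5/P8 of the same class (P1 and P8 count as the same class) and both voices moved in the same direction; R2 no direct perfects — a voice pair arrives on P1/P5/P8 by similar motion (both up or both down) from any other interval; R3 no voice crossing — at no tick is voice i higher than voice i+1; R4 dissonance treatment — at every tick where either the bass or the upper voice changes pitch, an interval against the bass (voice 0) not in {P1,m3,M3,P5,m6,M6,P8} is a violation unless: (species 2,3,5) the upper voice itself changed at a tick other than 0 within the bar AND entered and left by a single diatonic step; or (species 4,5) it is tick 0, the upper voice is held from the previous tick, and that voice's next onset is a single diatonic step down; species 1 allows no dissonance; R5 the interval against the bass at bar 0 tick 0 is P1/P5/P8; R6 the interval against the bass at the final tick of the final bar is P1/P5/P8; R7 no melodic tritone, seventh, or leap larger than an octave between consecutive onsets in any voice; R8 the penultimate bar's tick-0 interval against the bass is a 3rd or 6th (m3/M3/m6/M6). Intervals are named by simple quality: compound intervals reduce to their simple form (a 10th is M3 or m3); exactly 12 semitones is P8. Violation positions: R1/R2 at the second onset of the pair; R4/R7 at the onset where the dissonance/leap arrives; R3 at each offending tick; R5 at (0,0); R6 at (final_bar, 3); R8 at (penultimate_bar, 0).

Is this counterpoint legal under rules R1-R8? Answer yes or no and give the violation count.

No (4 violations)

bar 0: v0=F3 v1=F4 (P8)
bar 1: v0=D3 v1=D4 (P8)
bar 2: v0=B2 v1=F3 (TT)
bar 3: v0=C3 v1=E3 (M3)
bar 4: v0=A2 v1=A3 (P8)
bar 5: v0=G2 v1=D3 (P5)
bar 6: v0=F2 v1=C3 (P5)
bar 7: v0=G2 v1=E3 (M6)
bar 8: v0=G3 v1=E4 (M6)
bar 9: v0=F3 v1=F4 (P8)
  R4 @ bar2.0: B2/F3 TT untreated
  R2 @ bar6.0: G2/G3 P8 -> F2/C3 P5 similar
  R7 @ bar8.0: B2->E4 leap 17st
  R1 @ bar9.0: G3/G4 P8 -> F3/F4 P8 similar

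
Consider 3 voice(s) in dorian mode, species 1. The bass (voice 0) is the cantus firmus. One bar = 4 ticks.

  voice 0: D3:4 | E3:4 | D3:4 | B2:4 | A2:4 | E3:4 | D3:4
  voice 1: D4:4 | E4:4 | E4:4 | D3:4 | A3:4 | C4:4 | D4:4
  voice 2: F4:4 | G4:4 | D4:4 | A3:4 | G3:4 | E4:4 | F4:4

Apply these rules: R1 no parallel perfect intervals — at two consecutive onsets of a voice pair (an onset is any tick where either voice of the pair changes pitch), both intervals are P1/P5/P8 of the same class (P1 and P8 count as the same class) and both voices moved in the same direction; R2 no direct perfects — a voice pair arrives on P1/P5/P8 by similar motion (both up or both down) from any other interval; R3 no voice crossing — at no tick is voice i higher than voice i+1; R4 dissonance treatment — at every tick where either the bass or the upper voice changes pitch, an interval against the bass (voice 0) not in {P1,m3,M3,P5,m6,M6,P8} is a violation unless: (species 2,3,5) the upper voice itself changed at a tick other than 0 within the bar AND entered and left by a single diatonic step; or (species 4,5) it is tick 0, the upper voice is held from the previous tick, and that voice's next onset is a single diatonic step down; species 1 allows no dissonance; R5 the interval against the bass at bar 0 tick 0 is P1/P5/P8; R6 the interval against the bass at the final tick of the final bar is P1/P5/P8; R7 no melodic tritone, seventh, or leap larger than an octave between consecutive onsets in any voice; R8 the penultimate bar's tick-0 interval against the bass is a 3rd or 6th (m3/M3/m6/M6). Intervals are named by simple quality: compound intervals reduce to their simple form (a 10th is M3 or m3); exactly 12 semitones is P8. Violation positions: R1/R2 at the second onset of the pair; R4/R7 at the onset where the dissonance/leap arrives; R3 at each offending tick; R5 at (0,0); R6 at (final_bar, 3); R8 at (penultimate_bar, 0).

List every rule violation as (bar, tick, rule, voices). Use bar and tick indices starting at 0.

(0, 0, R5, (0, 2))
(1, 0, R1, (0, 1))
(2, 0, R2, (0, 2))
(2, 0, R3, (1, 2))
(2, 0, R4, (0, 1))
(2, 1, R3, (1, 2))
(2, 2, R3, (1, 2))
(2, 3, R3, (1, 2))
(3, 0, R2, (1, 2))
(3, 0, R4, (0, 2))
(3, 0, R7, (1,))
(4, 0, R3, (1, 2))
(4, 0, R4, (0, 2))
(4, 1, R3, (1, 2))
(4, 2, R3, (1, 2))
(4, 3, R3, (1, 2))
(5, 0, R2, (0, 2))
(5, 0, R8, (0, 2))
(6, 3, R6, (0, 2))

bar 0: v0=D3 v1=D4 v2=F4 downbeat m3
bar 1: v0=E3 v1=E4 v2=G4 downbeat m3
bar 2: v0=D3 v1=E4 v2=D4 downbeat P8
bar 3: v0=B2 v1=D3 v2=A3 downbeat m7
bar 4: v0=A2 v1=A3 v2=G3 downbeat m7
bar 5: v0=E3 v1=C4 v2=E4 downbeat P8
bar 6: v0=D3 v1=D4 v2=F4 downbeat m3
  -> R5 @ bar 0 tick 0 v(0, 2): opens on m3
  -> R1 @ bar 1 tick 0 v(0, 1): D3/D4 P8 -> E3/E4 P8 similar
  -> R2 @ bar 2 tick 0 v(0, 2): E3/G4 m3 -> D3/D4 P8 similar
  -> R3 @ bar 2 tick 0 v(1, 2): E4 above D4
  -> R4 @ bar 2 tick 0 v(0, 1): D3/E4 M2 untreated
  -> R3 @ bar 2 tick 1 v(1, 2): E4 above D4
  -> R3 @ bar 2 tick 2 v(1, 2): E4 above D4
  -> R3 @ bar 2 tick 3 v(1, 2): E4 above D4
  -> R2 @ bar 3 tick 0 v(1, 2): E4/D4 M2 -> D3/A3 P5 similar
  -> R4 @ bar 3 tick 0 v(0, 2): B2/A3 m7 untreated
  -> R7 @ bar 3 tick 0 v(1,): E4->D3 leap 14st
  -> R3 @ bar 4 tick 0 v(1, 2): A3 above G3
  -> R4 @ bar 4 tick 0 v(0, 2): A2/G3 m7 untreated
  -> R3 @ bar 4 tick 1 v(1, 2): A3 above G3
  -> R3 @ bar 4 tick 2 v(1, 2): A3 above G3
  -> R3 @ bar 4 tick 3 v(1, 2): A3 above G3
  -> R2 @ bar 5 tick 0 v(0, 2): A2/G3 m7 -> E3/E4 P8 similar
  -> R8 @ bar 5 tick 0 v(0, 2): penult P8 not 3rd/6th
  -> R6 @ bar 6 tick 3 v(0, 2): closes on m3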